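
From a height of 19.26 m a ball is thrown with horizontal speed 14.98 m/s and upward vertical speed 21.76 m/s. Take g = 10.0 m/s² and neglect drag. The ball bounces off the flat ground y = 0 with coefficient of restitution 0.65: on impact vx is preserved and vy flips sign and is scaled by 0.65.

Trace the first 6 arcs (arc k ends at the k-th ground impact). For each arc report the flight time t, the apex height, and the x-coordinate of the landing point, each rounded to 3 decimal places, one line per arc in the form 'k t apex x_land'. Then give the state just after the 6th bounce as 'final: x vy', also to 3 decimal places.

Arc 1: start y=19.260, vy=21.760 → t=5.106, apex=42.935, x_land=76.493, impact vy=-29.304
  bounce: vy ← 0.65·29.304 = 19.047
Arc 2: start y=0.000, vy=19.047 → t=3.809, apex=18.140, x_land=133.559, impact vy=-19.047
  bounce: vy ← 0.65·19.047 = 12.381
Arc 3: start y=0.000, vy=12.381 → t=2.476, apex=7.664, x_land=170.652, impact vy=-12.381
  bounce: vy ← 0.65·12.381 = 8.047
Arc 4: start y=0.000, vy=8.047 → t=1.609, apex=3.238, x_land=194.762, impact vy=-8.047
  bounce: vy ← 0.65·8.047 = 5.231
Arc 5: start y=0.000, vy=5.231 → t=1.046, apex=1.368, x_land=210.434, impact vy=-5.231
  bounce: vy ← 0.65·5.231 = 3.400
Arc 6: start y=0.000, vy=3.400 → t=0.680, apex=0.578, x_land=220.620, impact vy=-3.400
  bounce: vy ← 0.65·3.400 = 2.210

1 5.106 42.935 76.493
2 3.809 18.140 133.559
3 2.476 7.664 170.652
4 1.609 3.238 194.762
5 1.046 1.368 210.434
6 0.680 0.578 220.620
final: 220.620 2.210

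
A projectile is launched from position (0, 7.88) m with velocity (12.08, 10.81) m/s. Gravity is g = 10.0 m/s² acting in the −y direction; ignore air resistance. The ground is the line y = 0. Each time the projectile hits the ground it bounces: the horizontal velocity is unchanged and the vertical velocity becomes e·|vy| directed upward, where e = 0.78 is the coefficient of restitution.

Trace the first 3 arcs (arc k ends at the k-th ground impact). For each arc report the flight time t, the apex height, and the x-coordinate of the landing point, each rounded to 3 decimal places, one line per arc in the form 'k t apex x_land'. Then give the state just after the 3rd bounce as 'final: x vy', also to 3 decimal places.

Arc 1: start y=7.880, vy=10.810 → t=2.738, apex=13.723, x_land=33.071, impact vy=-16.567
  bounce: vy ← 0.78·16.567 = 12.922
Arc 2: start y=0.000, vy=12.922 → t=2.584, apex=8.349, x_land=64.291, impact vy=-12.922
  bounce: vy ← 0.78·12.922 = 10.079
Arc 3: start y=0.000, vy=10.079 → t=2.016, apex=5.080, x_land=88.642, impact vy=-10.079
  bounce: vy ← 0.78·10.079 = 7.862

1 2.738 13.723 33.071
2 2.584 8.349 64.291
3 2.016 5.080 88.642
final: 88.642 7.862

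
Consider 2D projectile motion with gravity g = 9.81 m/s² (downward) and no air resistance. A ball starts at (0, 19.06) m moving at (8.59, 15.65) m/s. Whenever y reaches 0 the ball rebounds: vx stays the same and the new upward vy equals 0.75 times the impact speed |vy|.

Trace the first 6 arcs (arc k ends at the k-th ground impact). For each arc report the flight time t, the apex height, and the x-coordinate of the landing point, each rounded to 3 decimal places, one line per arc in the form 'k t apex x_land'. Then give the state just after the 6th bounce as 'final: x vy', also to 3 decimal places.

Arc 1: start y=19.060, vy=15.650 → t=4.131, apex=31.543, x_land=35.487, impact vy=-24.877
  bounce: vy ← 0.75·24.877 = 18.658
Arc 2: start y=0.000, vy=18.658 → t=3.804, apex=17.743, x_land=68.162, impact vy=-18.658
  bounce: vy ← 0.75·18.658 = 13.993
Arc 3: start y=0.000, vy=13.993 → t=2.853, apex=9.980, x_land=92.669, impact vy=-13.993
  bounce: vy ← 0.75·13.993 = 10.495
Arc 4: start y=0.000, vy=10.495 → t=2.140, apex=5.614, x_land=111.049, impact vy=-10.495
  bounce: vy ← 0.75·10.495 = 7.871
Arc 5: start y=0.000, vy=7.871 → t=1.605, apex=3.158, x_land=124.834, impact vy=-7.871
  bounce: vy ← 0.75·7.871 = 5.903
Arc 6: start y=0.000, vy=5.903 → t=1.204, apex=1.776, x_land=135.172, impact vy=-5.903
  bounce: vy ← 0.75·5.903 = 4.428

1 4.131 31.543 35.487
2 3.804 17.743 68.162
3 2.853 9.980 92.669
4 2.140 5.614 111.049
5 1.605 3.158 124.834
6 1.204 1.776 135.172
final: 135.172 4.428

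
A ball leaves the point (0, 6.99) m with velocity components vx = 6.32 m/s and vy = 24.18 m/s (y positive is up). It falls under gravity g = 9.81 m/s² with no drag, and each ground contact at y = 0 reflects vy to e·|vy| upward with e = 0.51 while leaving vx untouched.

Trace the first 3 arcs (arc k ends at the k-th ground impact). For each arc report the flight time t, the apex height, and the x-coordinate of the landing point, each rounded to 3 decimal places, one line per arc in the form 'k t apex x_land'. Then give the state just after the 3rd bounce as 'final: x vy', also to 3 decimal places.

Arc 1: start y=6.990, vy=24.180 → t=5.204, apex=36.790, x_land=32.886, impact vy=-26.867
  bounce: vy ← 0.51·26.867 = 13.702
Arc 2: start y=0.000, vy=13.702 → t=2.793, apex=9.569, x_land=50.541, impact vy=-13.702
  bounce: vy ← 0.51·13.702 = 6.988
Arc 3: start y=0.000, vy=6.988 → t=1.425, apex=2.489, x_land=59.545, impact vy=-6.988
  bounce: vy ← 0.51·6.988 = 3.564

1 5.204 36.790 32.886
2 2.793 9.569 50.541
3 1.425 2.489 59.545
final: 59.545 3.564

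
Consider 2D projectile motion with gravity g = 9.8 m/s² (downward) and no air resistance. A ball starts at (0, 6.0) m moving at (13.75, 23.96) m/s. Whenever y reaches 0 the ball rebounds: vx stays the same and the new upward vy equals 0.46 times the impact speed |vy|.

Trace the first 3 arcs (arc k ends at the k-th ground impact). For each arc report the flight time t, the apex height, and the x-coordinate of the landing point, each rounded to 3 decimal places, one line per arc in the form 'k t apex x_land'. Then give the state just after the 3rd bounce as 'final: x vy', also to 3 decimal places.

1 5.129 35.290 70.518
2 2.469 7.467 104.466
3 1.136 1.580 120.082
final: 120.082 2.560

Arc 1: start y=6.000, vy=23.960 → t=5.129, apex=35.290, x_land=70.518, impact vy=-26.300
  bounce: vy ← 0.46·26.300 = 12.098
Arc 2: start y=0.000, vy=12.098 → t=2.469, apex=7.467, x_land=104.466, impact vy=-12.098
  bounce: vy ← 0.46·12.098 = 5.565
Arc 3: start y=0.000, vy=5.565 → t=1.136, apex=1.580, x_land=120.082, impact vy=-5.565
  bounce: vy ← 0.46·5.565 = 2.560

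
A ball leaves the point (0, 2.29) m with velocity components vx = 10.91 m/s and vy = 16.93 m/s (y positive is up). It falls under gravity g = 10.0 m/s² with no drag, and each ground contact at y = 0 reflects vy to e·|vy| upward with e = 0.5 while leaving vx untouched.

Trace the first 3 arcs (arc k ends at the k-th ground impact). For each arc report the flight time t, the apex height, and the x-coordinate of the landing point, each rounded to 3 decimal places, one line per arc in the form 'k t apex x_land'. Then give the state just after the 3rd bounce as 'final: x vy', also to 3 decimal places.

Arc 1: start y=2.290, vy=16.930 → t=3.516, apex=16.621, x_land=38.362, impact vy=-18.233
  bounce: vy ← 0.5·18.233 = 9.116
Arc 2: start y=0.000, vy=9.116 → t=1.823, apex=4.155, x_land=58.254, impact vy=-9.116
  bounce: vy ← 0.5·9.116 = 4.558
Arc 3: start y=0.000, vy=4.558 → t=0.912, apex=1.039, x_land=68.200, impact vy=-4.558
  bounce: vy ← 0.5·4.558 = 2.279

1 3.516 16.621 38.362
2 1.823 4.155 58.254
3 0.912 1.039 68.200
final: 68.200 2.279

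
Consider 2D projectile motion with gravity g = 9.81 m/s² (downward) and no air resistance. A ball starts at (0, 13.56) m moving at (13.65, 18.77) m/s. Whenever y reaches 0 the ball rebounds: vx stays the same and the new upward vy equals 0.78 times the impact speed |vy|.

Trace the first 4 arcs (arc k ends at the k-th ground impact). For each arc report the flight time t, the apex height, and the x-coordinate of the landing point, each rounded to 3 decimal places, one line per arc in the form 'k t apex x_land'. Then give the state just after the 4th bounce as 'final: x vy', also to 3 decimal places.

1 4.448 31.517 60.718
2 3.954 19.175 114.695
3 3.084 11.666 156.797
4 2.406 7.098 189.637
final: 189.637 9.204

Arc 1: start y=13.560, vy=18.770 → t=4.448, apex=31.517, x_land=60.718, impact vy=-24.867
  bounce: vy ← 0.78·24.867 = 19.396
Arc 2: start y=0.000, vy=19.396 → t=3.954, apex=19.175, x_land=114.695, impact vy=-19.396
  bounce: vy ← 0.78·19.396 = 15.129
Arc 3: start y=0.000, vy=15.129 → t=3.084, apex=11.666, x_land=156.797, impact vy=-15.129
  bounce: vy ← 0.78·15.129 = 11.801
Arc 4: start y=0.000, vy=11.801 → t=2.406, apex=7.098, x_land=189.637, impact vy=-11.801
  bounce: vy ← 0.78·11.801 = 9.204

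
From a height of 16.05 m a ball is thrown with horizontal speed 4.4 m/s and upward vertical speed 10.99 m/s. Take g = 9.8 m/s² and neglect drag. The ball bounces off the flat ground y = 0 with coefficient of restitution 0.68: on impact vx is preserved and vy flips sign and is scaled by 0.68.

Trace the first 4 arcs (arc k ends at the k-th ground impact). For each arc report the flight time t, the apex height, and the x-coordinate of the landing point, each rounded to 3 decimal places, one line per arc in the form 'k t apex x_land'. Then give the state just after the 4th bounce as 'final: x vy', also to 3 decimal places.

Arc 1: start y=16.050, vy=10.990 → t=3.251, apex=22.212, x_land=14.302, impact vy=-20.865
  bounce: vy ← 0.68·20.865 = 14.188
Arc 2: start y=0.000, vy=14.188 → t=2.896, apex=10.271, x_land=27.043, impact vy=-14.188
  bounce: vy ← 0.68·14.188 = 9.648
Arc 3: start y=0.000, vy=9.648 → t=1.969, apex=4.749, x_land=35.707, impact vy=-9.648
  bounce: vy ← 0.68·9.648 = 6.561
Arc 4: start y=0.000, vy=6.561 → t=1.339, apex=2.196, x_land=41.598, impact vy=-6.561
  bounce: vy ← 0.68·6.561 = 4.461

1 3.251 22.212 14.302
2 2.896 10.271 27.043
3 1.969 4.749 35.707
4 1.339 2.196 41.598
final: 41.598 4.461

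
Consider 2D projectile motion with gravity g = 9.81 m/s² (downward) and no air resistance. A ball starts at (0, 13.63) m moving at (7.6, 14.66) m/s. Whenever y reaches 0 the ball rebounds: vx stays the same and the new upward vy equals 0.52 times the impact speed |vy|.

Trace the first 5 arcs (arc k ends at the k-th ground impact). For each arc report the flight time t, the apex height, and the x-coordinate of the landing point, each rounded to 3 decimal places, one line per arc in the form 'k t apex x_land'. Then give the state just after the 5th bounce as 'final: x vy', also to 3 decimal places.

Arc 1: start y=13.630, vy=14.660 → t=3.733, apex=24.584, x_land=28.372, impact vy=-21.962
  bounce: vy ← 0.52·21.962 = 11.420
Arc 2: start y=0.000, vy=11.420 → t=2.328, apex=6.647, x_land=46.067, impact vy=-11.420
  bounce: vy ← 0.52·11.420 = 5.939
Arc 3: start y=0.000, vy=5.939 → t=1.211, apex=1.797, x_land=55.268, impact vy=-5.939
  bounce: vy ← 0.52·5.939 = 3.088
Arc 4: start y=0.000, vy=3.088 → t=0.630, apex=0.486, x_land=60.053, impact vy=-3.088
  bounce: vy ← 0.52·3.088 = 1.606
Arc 5: start y=0.000, vy=1.606 → t=0.327, apex=0.131, x_land=62.541, impact vy=-1.606
  bounce: vy ← 0.52·1.606 = 0.835

1 3.733 24.584 28.372
2 2.328 6.647 46.067
3 1.211 1.797 55.268
4 0.630 0.486 60.053
5 0.327 0.131 62.541
final: 62.541 0.835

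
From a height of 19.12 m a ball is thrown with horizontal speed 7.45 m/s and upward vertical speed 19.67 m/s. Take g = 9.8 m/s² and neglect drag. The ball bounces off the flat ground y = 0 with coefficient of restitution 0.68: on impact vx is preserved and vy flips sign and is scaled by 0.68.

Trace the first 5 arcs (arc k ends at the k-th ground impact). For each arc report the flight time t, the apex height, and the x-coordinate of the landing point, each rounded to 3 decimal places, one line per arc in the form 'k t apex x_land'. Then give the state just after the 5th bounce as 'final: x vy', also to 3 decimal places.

Arc 1: start y=19.120, vy=19.670 → t=4.823, apex=38.860, x_land=35.933, impact vy=-27.598
  bounce: vy ← 0.68·27.598 = 18.767
Arc 2: start y=0.000, vy=18.767 → t=3.830, apex=17.969, x_land=64.467, impact vy=-18.767
  bounce: vy ← 0.68·18.767 = 12.761
Arc 3: start y=0.000, vy=12.761 → t=2.604, apex=8.309, x_land=83.869, impact vy=-12.761
  bounce: vy ← 0.68·12.761 = 8.678
Arc 4: start y=0.000, vy=8.678 → t=1.771, apex=3.842, x_land=97.063, impact vy=-8.678
  bounce: vy ← 0.68·8.678 = 5.901
Arc 5: start y=0.000, vy=5.901 → t=1.204, apex=1.777, x_land=106.035, impact vy=-5.901
  bounce: vy ← 0.68·5.901 = 4.013

1 4.823 38.860 35.933
2 3.830 17.969 64.467
3 2.604 8.309 83.869
4 1.771 3.842 97.063
5 1.204 1.777 106.035
final: 106.035 4.013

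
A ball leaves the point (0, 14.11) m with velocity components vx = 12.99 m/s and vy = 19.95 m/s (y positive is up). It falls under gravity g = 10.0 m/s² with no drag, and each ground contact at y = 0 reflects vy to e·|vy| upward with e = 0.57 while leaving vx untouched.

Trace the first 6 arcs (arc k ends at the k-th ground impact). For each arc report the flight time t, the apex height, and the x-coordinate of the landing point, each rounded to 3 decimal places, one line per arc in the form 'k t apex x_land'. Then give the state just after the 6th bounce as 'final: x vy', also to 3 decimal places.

1 4.603 34.010 59.794
2 2.973 11.050 98.416
3 1.695 3.590 120.430
4 0.966 1.166 132.978
5 0.551 0.379 140.131
6 0.314 0.123 144.208
final: 144.208 0.894

Arc 1: start y=14.110, vy=19.950 → t=4.603, apex=34.010, x_land=59.794, impact vy=-26.081
  bounce: vy ← 0.57·26.081 = 14.866
Arc 2: start y=0.000, vy=14.866 → t=2.973, apex=11.050, x_land=98.416, impact vy=-14.866
  bounce: vy ← 0.57·14.866 = 8.474
Arc 3: start y=0.000, vy=8.474 → t=1.695, apex=3.590, x_land=120.430, impact vy=-8.474
  bounce: vy ← 0.57·8.474 = 4.830
Arc 4: start y=0.000, vy=4.830 → t=0.966, apex=1.166, x_land=132.978, impact vy=-4.830
  bounce: vy ← 0.57·4.830 = 2.753
Arc 5: start y=0.000, vy=2.753 → t=0.551, apex=0.379, x_land=140.131, impact vy=-2.753
  bounce: vy ← 0.57·2.753 = 1.569
Arc 6: start y=0.000, vy=1.569 → t=0.314, apex=0.123, x_land=144.208, impact vy=-1.569
  bounce: vy ← 0.57·1.569 = 0.894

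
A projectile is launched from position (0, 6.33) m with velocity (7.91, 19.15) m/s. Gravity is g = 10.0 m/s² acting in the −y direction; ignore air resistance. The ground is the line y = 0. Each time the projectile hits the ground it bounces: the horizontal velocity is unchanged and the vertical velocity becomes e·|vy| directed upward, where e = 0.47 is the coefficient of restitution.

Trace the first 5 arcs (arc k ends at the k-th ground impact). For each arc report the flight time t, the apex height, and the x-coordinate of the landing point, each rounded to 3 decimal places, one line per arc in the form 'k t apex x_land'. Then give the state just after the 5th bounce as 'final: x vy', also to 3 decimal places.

Arc 1: start y=6.330, vy=19.150 → t=4.136, apex=24.666, x_land=32.716, impact vy=-22.211
  bounce: vy ← 0.47·22.211 = 10.439
Arc 2: start y=0.000, vy=10.439 → t=2.088, apex=5.449, x_land=49.231, impact vy=-10.439
  bounce: vy ← 0.47·10.439 = 4.906
Arc 3: start y=0.000, vy=4.906 → t=0.981, apex=1.204, x_land=56.993, impact vy=-4.906
  bounce: vy ← 0.47·4.906 = 2.306
Arc 4: start y=0.000, vy=2.306 → t=0.461, apex=0.266, x_land=60.641, impact vy=-2.306
  bounce: vy ← 0.47·2.306 = 1.084
Arc 5: start y=0.000, vy=1.084 → t=0.217, apex=0.059, x_land=62.356, impact vy=-1.084
  bounce: vy ← 0.47·1.084 = 0.509

1 4.136 24.666 32.716
2 2.088 5.449 49.231
3 0.981 1.204 56.993
4 0.461 0.266 60.641
5 0.217 0.059 62.356
final: 62.356 0.509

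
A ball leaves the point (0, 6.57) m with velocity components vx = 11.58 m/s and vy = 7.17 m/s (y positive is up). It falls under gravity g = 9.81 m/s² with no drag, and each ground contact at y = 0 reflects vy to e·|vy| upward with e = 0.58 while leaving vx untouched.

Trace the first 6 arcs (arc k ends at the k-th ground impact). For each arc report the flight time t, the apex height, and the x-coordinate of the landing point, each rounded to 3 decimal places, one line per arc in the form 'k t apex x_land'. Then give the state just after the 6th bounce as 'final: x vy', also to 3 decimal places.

1 2.100 9.190 24.315
2 1.588 3.092 42.701
3 0.921 1.040 53.366
4 0.534 0.350 59.551
5 0.310 0.118 63.139
6 0.180 0.040 65.220
final: 65.220 0.511

Arc 1: start y=6.570, vy=7.170 → t=2.100, apex=9.190, x_land=24.315, impact vy=-13.428
  bounce: vy ← 0.58·13.428 = 7.788
Arc 2: start y=0.000, vy=7.788 → t=1.588, apex=3.092, x_land=42.701, impact vy=-7.788
  bounce: vy ← 0.58·7.788 = 4.517
Arc 3: start y=0.000, vy=4.517 → t=0.921, apex=1.040, x_land=53.366, impact vy=-4.517
  bounce: vy ← 0.58·4.517 = 2.620
Arc 4: start y=0.000, vy=2.620 → t=0.534, apex=0.350, x_land=59.551, impact vy=-2.620
  bounce: vy ← 0.58·2.620 = 1.520
Arc 5: start y=0.000, vy=1.520 → t=0.310, apex=0.118, x_land=63.139, impact vy=-1.520
  bounce: vy ← 0.58·1.520 = 0.881
Arc 6: start y=0.000, vy=0.881 → t=0.180, apex=0.040, x_land=65.220, impact vy=-0.881
  bounce: vy ← 0.58·0.881 = 0.511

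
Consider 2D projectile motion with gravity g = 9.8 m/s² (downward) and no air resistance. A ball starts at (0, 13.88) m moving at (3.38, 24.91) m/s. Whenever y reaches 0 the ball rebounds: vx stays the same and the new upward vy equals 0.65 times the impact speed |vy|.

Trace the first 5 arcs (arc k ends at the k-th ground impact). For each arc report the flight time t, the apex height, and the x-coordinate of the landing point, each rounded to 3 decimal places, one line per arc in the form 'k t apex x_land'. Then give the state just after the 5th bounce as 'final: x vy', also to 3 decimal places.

1 5.590 45.539 18.895
2 3.963 19.240 32.291
3 2.576 8.129 40.998
4 1.674 3.434 46.657
5 1.088 1.451 50.336
final: 50.336 3.466

Arc 1: start y=13.880, vy=24.910 → t=5.590, apex=45.539, x_land=18.895, impact vy=-29.876
  bounce: vy ← 0.65·29.876 = 19.419
Arc 2: start y=0.000, vy=19.419 → t=3.963, apex=19.240, x_land=32.291, impact vy=-19.419
  bounce: vy ← 0.65·19.419 = 12.622
Arc 3: start y=0.000, vy=12.622 → t=2.576, apex=8.129, x_land=40.998, impact vy=-12.622
  bounce: vy ← 0.65·12.622 = 8.205
Arc 4: start y=0.000, vy=8.205 → t=1.674, apex=3.434, x_land=46.657, impact vy=-8.205
  bounce: vy ← 0.65·8.205 = 5.333
Arc 5: start y=0.000, vy=5.333 → t=1.088, apex=1.451, x_land=50.336, impact vy=-5.333
  bounce: vy ← 0.65·5.333 = 3.466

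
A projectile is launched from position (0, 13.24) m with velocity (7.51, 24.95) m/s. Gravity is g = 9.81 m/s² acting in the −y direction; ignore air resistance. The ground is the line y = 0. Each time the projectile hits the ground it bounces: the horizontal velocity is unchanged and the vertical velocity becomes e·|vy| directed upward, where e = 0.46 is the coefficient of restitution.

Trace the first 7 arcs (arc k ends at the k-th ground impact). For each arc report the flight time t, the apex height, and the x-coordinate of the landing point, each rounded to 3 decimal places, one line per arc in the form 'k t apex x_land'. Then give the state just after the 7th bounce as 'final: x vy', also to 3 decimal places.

1 5.571 44.968 41.839
2 2.786 9.515 62.759
3 1.281 2.013 72.382
4 0.589 0.426 76.809
5 0.271 0.090 78.845
6 0.125 0.019 79.782
7 0.057 0.004 80.213
final: 80.213 0.129

Arc 1: start y=13.240, vy=24.950 → t=5.571, apex=44.968, x_land=41.839, impact vy=-29.703
  bounce: vy ← 0.46·29.703 = 13.663
Arc 2: start y=0.000, vy=13.663 → t=2.786, apex=9.515, x_land=62.759, impact vy=-13.663
  bounce: vy ← 0.46·13.663 = 6.285
Arc 3: start y=0.000, vy=6.285 → t=1.281, apex=2.013, x_land=72.382, impact vy=-6.285
  bounce: vy ← 0.46·6.285 = 2.891
Arc 4: start y=0.000, vy=2.891 → t=0.589, apex=0.426, x_land=76.809, impact vy=-2.891
  bounce: vy ← 0.46·2.891 = 1.330
Arc 5: start y=0.000, vy=1.330 → t=0.271, apex=0.090, x_land=78.845, impact vy=-1.330
  bounce: vy ← 0.46·1.330 = 0.612
Arc 6: start y=0.000, vy=0.612 → t=0.125, apex=0.019, x_land=79.782, impact vy=-0.612
  bounce: vy ← 0.46·0.612 = 0.281
Arc 7: start y=0.000, vy=0.281 → t=0.057, apex=0.004, x_land=80.213, impact vy=-0.281
  bounce: vy ← 0.46·0.281 = 0.129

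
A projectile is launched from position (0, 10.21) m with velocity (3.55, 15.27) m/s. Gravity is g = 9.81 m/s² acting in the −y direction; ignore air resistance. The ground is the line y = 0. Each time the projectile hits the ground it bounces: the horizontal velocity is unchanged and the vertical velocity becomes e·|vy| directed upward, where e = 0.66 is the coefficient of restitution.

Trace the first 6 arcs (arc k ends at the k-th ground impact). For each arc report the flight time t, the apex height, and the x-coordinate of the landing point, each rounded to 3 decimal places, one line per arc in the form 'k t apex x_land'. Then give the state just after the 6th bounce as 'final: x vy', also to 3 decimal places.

Arc 1: start y=10.210, vy=15.270 → t=3.679, apex=22.094, x_land=13.060, impact vy=-20.820
  bounce: vy ← 0.66·20.820 = 13.742
Arc 2: start y=0.000, vy=13.742 → t=2.802, apex=9.624, x_land=23.006, impact vy=-13.742
  bounce: vy ← 0.66·13.742 = 9.069
Arc 3: start y=0.000, vy=9.069 → t=1.849, apex=4.192, x_land=29.570, impact vy=-9.069
  bounce: vy ← 0.66·9.069 = 5.986
Arc 4: start y=0.000, vy=5.986 → t=1.220, apex=1.826, x_land=33.902, impact vy=-5.986
  bounce: vy ← 0.66·5.986 = 3.951
Arc 5: start y=0.000, vy=3.951 → t=0.805, apex=0.795, x_land=36.761, impact vy=-3.951
  bounce: vy ← 0.66·3.951 = 2.607
Arc 6: start y=0.000, vy=2.607 → t=0.532, apex=0.347, x_land=38.648, impact vy=-2.607
  bounce: vy ← 0.66·2.607 = 1.721

1 3.679 22.094 13.060
2 2.802 9.624 23.006
3 1.849 4.192 29.570
4 1.220 1.826 33.902
5 0.805 0.795 36.761
6 0.532 0.347 38.648
final: 38.648 1.721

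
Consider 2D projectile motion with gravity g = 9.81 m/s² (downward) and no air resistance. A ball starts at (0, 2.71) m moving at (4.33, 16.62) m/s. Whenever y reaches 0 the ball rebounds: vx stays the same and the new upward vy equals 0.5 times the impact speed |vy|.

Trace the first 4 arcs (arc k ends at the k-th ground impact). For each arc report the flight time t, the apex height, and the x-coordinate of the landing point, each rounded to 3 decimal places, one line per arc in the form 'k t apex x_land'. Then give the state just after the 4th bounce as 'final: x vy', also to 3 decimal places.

Arc 1: start y=2.710, vy=16.620 → t=3.544, apex=16.789, x_land=15.347, impact vy=-18.149
  bounce: vy ← 0.5·18.149 = 9.075
Arc 2: start y=0.000, vy=9.075 → t=1.850, apex=4.197, x_land=23.357, impact vy=-9.075
  bounce: vy ← 0.5·9.075 = 4.537
Arc 3: start y=0.000, vy=4.537 → t=0.925, apex=1.049, x_land=27.363, impact vy=-4.537
  bounce: vy ← 0.5·4.537 = 2.269
Arc 4: start y=0.000, vy=2.269 → t=0.463, apex=0.262, x_land=29.366, impact vy=-2.269
  bounce: vy ← 0.5·2.269 = 1.134

1 3.544 16.789 15.347
2 1.850 4.197 23.357
3 0.925 1.049 27.363
4 0.463 0.262 29.366
final: 29.366 1.134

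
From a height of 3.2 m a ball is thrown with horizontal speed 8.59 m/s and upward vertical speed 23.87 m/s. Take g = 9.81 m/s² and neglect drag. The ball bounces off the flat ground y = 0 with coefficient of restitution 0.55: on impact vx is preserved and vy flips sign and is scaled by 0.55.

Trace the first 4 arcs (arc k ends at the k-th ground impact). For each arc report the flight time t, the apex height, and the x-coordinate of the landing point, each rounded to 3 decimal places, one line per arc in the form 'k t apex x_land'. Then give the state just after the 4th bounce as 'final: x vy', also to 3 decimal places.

1 4.997 32.241 42.924
2 2.820 9.753 67.150
3 1.551 2.950 80.474
4 0.853 0.892 87.802
final: 87.802 2.301

Arc 1: start y=3.200, vy=23.870 → t=4.997, apex=32.241, x_land=42.924, impact vy=-25.151
  bounce: vy ← 0.55·25.151 = 13.833
Arc 2: start y=0.000, vy=13.833 → t=2.820, apex=9.753, x_land=67.150, impact vy=-13.833
  bounce: vy ← 0.55·13.833 = 7.608
Arc 3: start y=0.000, vy=7.608 → t=1.551, apex=2.950, x_land=80.474, impact vy=-7.608
  bounce: vy ← 0.55·7.608 = 4.184
Arc 4: start y=0.000, vy=4.184 → t=0.853, apex=0.892, x_land=87.802, impact vy=-4.184
  bounce: vy ← 0.55·4.184 = 2.301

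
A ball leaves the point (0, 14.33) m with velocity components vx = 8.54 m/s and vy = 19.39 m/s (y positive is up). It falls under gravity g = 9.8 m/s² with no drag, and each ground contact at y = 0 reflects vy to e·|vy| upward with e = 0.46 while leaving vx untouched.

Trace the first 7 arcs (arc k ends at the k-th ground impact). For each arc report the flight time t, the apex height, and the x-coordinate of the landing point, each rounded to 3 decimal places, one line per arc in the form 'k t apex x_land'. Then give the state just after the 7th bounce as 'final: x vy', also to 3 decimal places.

1 4.594 33.512 39.231
2 2.406 7.091 59.778
3 1.107 1.500 69.229
4 0.509 0.318 73.577
5 0.234 0.067 75.577
6 0.108 0.014 76.497
7 0.050 0.003 76.920
final: 76.920 0.112

Arc 1: start y=14.330, vy=19.390 → t=4.594, apex=33.512, x_land=39.231, impact vy=-25.629
  bounce: vy ← 0.46·25.629 = 11.789
Arc 2: start y=0.000, vy=11.789 → t=2.406, apex=7.091, x_land=59.778, impact vy=-11.789
  bounce: vy ← 0.46·11.789 = 5.423
Arc 3: start y=0.000, vy=5.423 → t=1.107, apex=1.500, x_land=69.229, impact vy=-5.423
  bounce: vy ← 0.46·5.423 = 2.495
Arc 4: start y=0.000, vy=2.495 → t=0.509, apex=0.318, x_land=73.577, impact vy=-2.495
  bounce: vy ← 0.46·2.495 = 1.148
Arc 5: start y=0.000, vy=1.148 → t=0.234, apex=0.067, x_land=75.577, impact vy=-1.148
  bounce: vy ← 0.46·1.148 = 0.528
Arc 6: start y=0.000, vy=0.528 → t=0.108, apex=0.014, x_land=76.497, impact vy=-0.528
  bounce: vy ← 0.46·0.528 = 0.243
Arc 7: start y=0.000, vy=0.243 → t=0.050, apex=0.003, x_land=76.920, impact vy=-0.243
  bounce: vy ← 0.46·0.243 = 0.112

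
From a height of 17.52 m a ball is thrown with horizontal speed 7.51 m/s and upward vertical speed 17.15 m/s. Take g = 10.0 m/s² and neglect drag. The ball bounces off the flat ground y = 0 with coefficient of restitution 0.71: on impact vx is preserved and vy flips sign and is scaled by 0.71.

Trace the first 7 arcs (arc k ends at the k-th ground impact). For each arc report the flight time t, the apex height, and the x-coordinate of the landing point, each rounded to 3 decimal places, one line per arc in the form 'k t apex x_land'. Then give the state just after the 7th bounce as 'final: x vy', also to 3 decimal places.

1 4.254 32.226 31.946
2 3.605 16.245 59.019
3 2.560 8.189 78.242
4 1.817 4.128 91.889
5 1.290 2.081 101.579
6 0.916 1.049 108.459
7 0.650 0.529 113.344
final: 113.344 2.309

Arc 1: start y=17.520, vy=17.150 → t=4.254, apex=32.226, x_land=31.946, impact vy=-25.387
  bounce: vy ← 0.71·25.387 = 18.025
Arc 2: start y=0.000, vy=18.025 → t=3.605, apex=16.245, x_land=59.019, impact vy=-18.025
  bounce: vy ← 0.71·18.025 = 12.798
Arc 3: start y=0.000, vy=12.798 → t=2.560, apex=8.189, x_land=78.242, impact vy=-12.798
  bounce: vy ← 0.71·12.798 = 9.086
Arc 4: start y=0.000, vy=9.086 → t=1.817, apex=4.128, x_land=91.889, impact vy=-9.086
  bounce: vy ← 0.71·9.086 = 6.451
Arc 5: start y=0.000, vy=6.451 → t=1.290, apex=2.081, x_land=101.579, impact vy=-6.451
  bounce: vy ← 0.71·6.451 = 4.580
Arc 6: start y=0.000, vy=4.580 → t=0.916, apex=1.049, x_land=108.459, impact vy=-4.580
  bounce: vy ← 0.71·4.580 = 3.252
Arc 7: start y=0.000, vy=3.252 → t=0.650, apex=0.529, x_land=113.344, impact vy=-3.252
  bounce: vy ← 0.71·3.252 = 2.309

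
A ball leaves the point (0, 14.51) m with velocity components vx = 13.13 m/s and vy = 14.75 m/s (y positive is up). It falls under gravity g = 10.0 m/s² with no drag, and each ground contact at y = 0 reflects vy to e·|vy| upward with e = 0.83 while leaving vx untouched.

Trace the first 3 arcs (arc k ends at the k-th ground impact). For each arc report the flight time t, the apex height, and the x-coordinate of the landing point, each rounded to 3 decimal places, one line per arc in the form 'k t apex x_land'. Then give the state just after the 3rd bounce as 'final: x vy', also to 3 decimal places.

Arc 1: start y=14.510, vy=14.750 → t=3.728, apex=25.388, x_land=48.953, impact vy=-22.534
  bounce: vy ← 0.83·22.534 = 18.703
Arc 2: start y=0.000, vy=18.703 → t=3.741, apex=17.490, x_land=98.067, impact vy=-18.703
  bounce: vy ← 0.83·18.703 = 15.523
Arc 3: start y=0.000, vy=15.523 → t=3.105, apex=12.049, x_land=138.832, impact vy=-15.523
  bounce: vy ← 0.83·15.523 = 12.884

1 3.728 25.388 48.953
2 3.741 17.490 98.067
3 3.105 12.049 138.832
final: 138.832 12.884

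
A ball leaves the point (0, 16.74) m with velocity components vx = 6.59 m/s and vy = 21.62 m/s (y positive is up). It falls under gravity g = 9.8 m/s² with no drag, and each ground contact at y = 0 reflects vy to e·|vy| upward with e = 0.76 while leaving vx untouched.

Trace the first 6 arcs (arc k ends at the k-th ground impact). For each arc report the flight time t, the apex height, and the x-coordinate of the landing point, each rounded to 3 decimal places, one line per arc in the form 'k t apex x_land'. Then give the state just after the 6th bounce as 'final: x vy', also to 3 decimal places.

1 5.084 40.588 33.505
2 4.375 23.444 62.334
3 3.325 13.541 84.244
4 2.527 7.821 100.896
5 1.920 4.518 113.551
6 1.459 2.609 123.169
final: 123.169 5.435

Arc 1: start y=16.740, vy=21.620 → t=5.084, apex=40.588, x_land=33.505, impact vy=-28.205
  bounce: vy ← 0.76·28.205 = 21.436
Arc 2: start y=0.000, vy=21.436 → t=4.375, apex=23.444, x_land=62.334, impact vy=-21.436
  bounce: vy ← 0.76·21.436 = 16.291
Arc 3: start y=0.000, vy=16.291 → t=3.325, apex=13.541, x_land=84.244, impact vy=-16.291
  bounce: vy ← 0.76·16.291 = 12.381
Arc 4: start y=0.000, vy=12.381 → t=2.527, apex=7.821, x_land=100.896, impact vy=-12.381
  bounce: vy ← 0.76·12.381 = 9.410
Arc 5: start y=0.000, vy=9.410 → t=1.920, apex=4.518, x_land=113.551, impact vy=-9.410
  bounce: vy ← 0.76·9.410 = 7.151
Arc 6: start y=0.000, vy=7.151 → t=1.459, apex=2.609, x_land=123.169, impact vy=-7.151
  bounce: vy ← 0.76·7.151 = 5.435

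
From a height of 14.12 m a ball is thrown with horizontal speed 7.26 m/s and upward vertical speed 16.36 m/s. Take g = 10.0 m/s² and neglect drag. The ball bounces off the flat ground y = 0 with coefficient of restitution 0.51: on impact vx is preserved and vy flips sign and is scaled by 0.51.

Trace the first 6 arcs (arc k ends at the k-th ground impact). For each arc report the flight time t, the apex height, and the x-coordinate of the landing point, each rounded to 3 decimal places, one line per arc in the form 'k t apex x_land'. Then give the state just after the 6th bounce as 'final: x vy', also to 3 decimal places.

Arc 1: start y=14.120, vy=16.360 → t=3.981, apex=27.502, x_land=28.904, impact vy=-23.453
  bounce: vy ← 0.51·23.453 = 11.961
Arc 2: start y=0.000, vy=11.961 → t=2.392, apex=7.153, x_land=46.272, impact vy=-11.961
  bounce: vy ← 0.51·11.961 = 6.100
Arc 3: start y=0.000, vy=6.100 → t=1.220, apex=1.861, x_land=55.129, impact vy=-6.100
  bounce: vy ← 0.51·6.100 = 3.111
Arc 4: start y=0.000, vy=3.111 → t=0.622, apex=0.484, x_land=59.647, impact vy=-3.111
  bounce: vy ← 0.51·3.111 = 1.587
Arc 5: start y=0.000, vy=1.587 → t=0.317, apex=0.126, x_land=61.950, impact vy=-1.587
  bounce: vy ← 0.51·1.587 = 0.809
Arc 6: start y=0.000, vy=0.809 → t=0.162, apex=0.033, x_land=63.125, impact vy=-0.809
  bounce: vy ← 0.51·0.809 = 0.413

1 3.981 27.502 28.904
2 2.392 7.153 46.272
3 1.220 1.861 55.129
4 0.622 0.484 59.647
5 0.317 0.126 61.950
6 0.162 0.033 63.125
final: 63.125 0.413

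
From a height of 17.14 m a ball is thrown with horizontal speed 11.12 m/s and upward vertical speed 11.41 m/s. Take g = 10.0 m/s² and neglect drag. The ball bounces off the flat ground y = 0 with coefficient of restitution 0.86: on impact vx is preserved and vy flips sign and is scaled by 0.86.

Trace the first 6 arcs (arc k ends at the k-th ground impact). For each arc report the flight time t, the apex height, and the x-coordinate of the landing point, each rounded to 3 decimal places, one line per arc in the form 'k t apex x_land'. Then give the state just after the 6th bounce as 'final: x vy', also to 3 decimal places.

Arc 1: start y=17.140, vy=11.410 → t=3.316, apex=23.649, x_land=36.872, impact vy=-21.748
  bounce: vy ← 0.86·21.748 = 18.704
Arc 2: start y=0.000, vy=18.704 → t=3.741, apex=17.491, x_land=78.469, impact vy=-18.704
  bounce: vy ← 0.86·18.704 = 16.085
Arc 3: start y=0.000, vy=16.085 → t=3.217, apex=12.936, x_land=114.242, impact vy=-16.085
  bounce: vy ← 0.86·16.085 = 13.833
Arc 4: start y=0.000, vy=13.833 → t=2.767, apex=9.568, x_land=145.007, impact vy=-13.833
  bounce: vy ← 0.86·13.833 = 11.896
Arc 5: start y=0.000, vy=11.896 → t=2.379, apex=7.076, x_land=171.464, impact vy=-11.896
  bounce: vy ← 0.86·11.896 = 10.231
Arc 6: start y=0.000, vy=10.231 → t=2.046, apex=5.234, x_land=194.218, impact vy=-10.231
  bounce: vy ← 0.86·10.231 = 8.799

1 3.316 23.649 36.872
2 3.741 17.491 78.469
3 3.217 12.936 114.242
4 2.767 9.568 145.007
5 2.379 7.076 171.464
6 2.046 5.234 194.218
final: 194.218 8.799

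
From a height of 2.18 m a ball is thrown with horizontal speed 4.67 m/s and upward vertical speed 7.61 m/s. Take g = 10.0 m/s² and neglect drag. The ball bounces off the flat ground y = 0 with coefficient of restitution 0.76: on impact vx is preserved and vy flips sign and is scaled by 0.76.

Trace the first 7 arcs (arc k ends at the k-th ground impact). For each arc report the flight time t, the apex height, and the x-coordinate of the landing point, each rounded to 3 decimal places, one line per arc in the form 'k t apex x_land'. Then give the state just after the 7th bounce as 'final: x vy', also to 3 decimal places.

1 1.769 5.076 8.259
2 1.531 2.932 15.411
3 1.164 1.693 20.846
4 0.885 0.978 24.977
5 0.672 0.565 28.117
6 0.511 0.326 30.503
7 0.388 0.188 32.316
final: 32.316 1.476

Arc 1: start y=2.180, vy=7.610 → t=1.769, apex=5.076, x_land=8.259, impact vy=-10.075
  bounce: vy ← 0.76·10.075 = 7.657
Arc 2: start y=0.000, vy=7.657 → t=1.531, apex=2.932, x_land=15.411, impact vy=-7.657
  bounce: vy ← 0.76·7.657 = 5.820
Arc 3: start y=0.000, vy=5.820 → t=1.164, apex=1.693, x_land=20.846, impact vy=-5.820
  bounce: vy ← 0.76·5.820 = 4.423
Arc 4: start y=0.000, vy=4.423 → t=0.885, apex=0.978, x_land=24.977, impact vy=-4.423
  bounce: vy ← 0.76·4.423 = 3.361
Arc 5: start y=0.000, vy=3.361 → t=0.672, apex=0.565, x_land=28.117, impact vy=-3.361
  bounce: vy ← 0.76·3.361 = 2.555
Arc 6: start y=0.000, vy=2.555 → t=0.511, apex=0.326, x_land=30.503, impact vy=-2.555
  bounce: vy ← 0.76·2.555 = 1.942
Arc 7: start y=0.000, vy=1.942 → t=0.388, apex=0.188, x_land=32.316, impact vy=-1.942
  bounce: vy ← 0.76·1.942 = 1.476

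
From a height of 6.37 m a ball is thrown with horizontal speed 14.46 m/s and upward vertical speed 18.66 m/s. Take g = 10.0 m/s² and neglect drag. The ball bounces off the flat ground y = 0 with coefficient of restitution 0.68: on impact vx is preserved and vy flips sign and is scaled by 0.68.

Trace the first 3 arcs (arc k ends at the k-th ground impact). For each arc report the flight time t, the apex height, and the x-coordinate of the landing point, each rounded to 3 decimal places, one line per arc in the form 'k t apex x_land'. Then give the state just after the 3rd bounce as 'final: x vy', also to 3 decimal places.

Arc 1: start y=6.370, vy=18.660 → t=4.047, apex=23.780, x_land=58.517, impact vy=-21.808
  bounce: vy ← 0.68·21.808 = 14.830
Arc 2: start y=0.000, vy=14.830 → t=2.966, apex=10.996, x_land=101.404, impact vy=-14.830
  bounce: vy ← 0.68·14.830 = 10.084
Arc 3: start y=0.000, vy=10.084 → t=2.017, apex=5.084, x_land=130.567, impact vy=-10.084
  bounce: vy ← 0.68·10.084 = 6.857

1 4.047 23.780 58.517
2 2.966 10.996 101.404
3 2.017 5.084 130.567
final: 130.567 6.857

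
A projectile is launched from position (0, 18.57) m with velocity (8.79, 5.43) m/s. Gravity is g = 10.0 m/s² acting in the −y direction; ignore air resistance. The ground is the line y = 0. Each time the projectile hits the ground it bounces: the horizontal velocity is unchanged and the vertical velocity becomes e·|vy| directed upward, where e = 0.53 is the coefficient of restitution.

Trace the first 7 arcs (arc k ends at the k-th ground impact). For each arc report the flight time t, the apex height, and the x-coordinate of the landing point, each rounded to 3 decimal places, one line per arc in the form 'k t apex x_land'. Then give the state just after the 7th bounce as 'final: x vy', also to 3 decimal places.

Arc 1: start y=18.570, vy=5.430 → t=2.545, apex=20.044, x_land=22.372, impact vy=-20.022
  bounce: vy ← 0.53·20.022 = 10.612
Arc 2: start y=0.000, vy=10.612 → t=2.122, apex=5.630, x_land=41.028, impact vy=-10.612
  bounce: vy ← 0.53·10.612 = 5.624
Arc 3: start y=0.000, vy=5.624 → t=1.125, apex=1.582, x_land=50.915, impact vy=-5.624
  bounce: vy ← 0.53·5.624 = 2.981
Arc 4: start y=0.000, vy=2.981 → t=0.596, apex=0.444, x_land=56.155, impact vy=-2.981
  bounce: vy ← 0.53·2.981 = 1.580
Arc 5: start y=0.000, vy=1.580 → t=0.316, apex=0.125, x_land=58.933, impact vy=-1.580
  bounce: vy ← 0.53·1.580 = 0.837
Arc 6: start y=0.000, vy=0.837 → t=0.167, apex=0.035, x_land=60.405, impact vy=-0.837
  bounce: vy ← 0.53·0.837 = 0.444
Arc 7: start y=0.000, vy=0.444 → t=0.089, apex=0.010, x_land=61.185, impact vy=-0.444
  bounce: vy ← 0.53·0.444 = 0.235

1 2.545 20.044 22.372
2 2.122 5.630 41.028
3 1.125 1.582 50.915
4 0.596 0.444 56.155
5 0.316 0.125 58.933
6 0.167 0.035 60.405
7 0.089 0.010 61.185
final: 61.185 0.235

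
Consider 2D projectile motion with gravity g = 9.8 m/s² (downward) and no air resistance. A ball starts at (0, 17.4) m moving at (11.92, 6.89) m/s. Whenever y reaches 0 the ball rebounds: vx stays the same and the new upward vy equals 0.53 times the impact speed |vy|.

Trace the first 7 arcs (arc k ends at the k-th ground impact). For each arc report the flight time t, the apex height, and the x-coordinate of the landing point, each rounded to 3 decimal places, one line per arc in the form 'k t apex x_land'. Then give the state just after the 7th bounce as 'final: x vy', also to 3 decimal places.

Arc 1: start y=17.400, vy=6.890 → t=2.714, apex=19.822, x_land=32.355, impact vy=-19.711
  bounce: vy ← 0.53·19.711 = 10.447
Arc 2: start y=0.000, vy=10.447 → t=2.132, apex=5.568, x_land=57.768, impact vy=-10.447
  bounce: vy ← 0.53·10.447 = 5.537
Arc 3: start y=0.000, vy=5.537 → t=1.130, apex=1.564, x_land=71.237, impact vy=-5.537
  bounce: vy ← 0.53·5.537 = 2.934
Arc 4: start y=0.000, vy=2.934 → t=0.599, apex=0.439, x_land=78.376, impact vy=-2.934
  bounce: vy ← 0.53·2.934 = 1.555
Arc 5: start y=0.000, vy=1.555 → t=0.317, apex=0.123, x_land=82.159, impact vy=-1.555
  bounce: vy ← 0.53·1.555 = 0.824
Arc 6: start y=0.000, vy=0.824 → t=0.168, apex=0.035, x_land=84.164, impact vy=-0.824
  bounce: vy ← 0.53·0.824 = 0.437
Arc 7: start y=0.000, vy=0.437 → t=0.089, apex=0.010, x_land=85.227, impact vy=-0.437
  bounce: vy ← 0.53·0.437 = 0.232

1 2.714 19.822 32.355
2 2.132 5.568 57.768
3 1.130 1.564 71.237
4 0.599 0.439 78.376
5 0.317 0.123 82.159
6 0.168 0.035 84.164
7 0.089 0.010 85.227
final: 85.227 0.232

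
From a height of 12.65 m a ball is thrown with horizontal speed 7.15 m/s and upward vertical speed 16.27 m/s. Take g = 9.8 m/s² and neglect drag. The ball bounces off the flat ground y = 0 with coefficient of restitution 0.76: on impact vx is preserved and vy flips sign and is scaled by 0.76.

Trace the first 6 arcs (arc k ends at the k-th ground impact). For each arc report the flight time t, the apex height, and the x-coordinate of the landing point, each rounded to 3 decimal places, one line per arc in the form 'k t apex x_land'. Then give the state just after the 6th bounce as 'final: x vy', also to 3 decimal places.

Arc 1: start y=12.650, vy=16.270 → t=3.971, apex=26.156, x_land=28.390, impact vy=-22.642
  bounce: vy ← 0.76·22.642 = 17.208
Arc 2: start y=0.000, vy=17.208 → t=3.512, apex=15.108, x_land=53.499, impact vy=-17.208
  bounce: vy ← 0.76·17.208 = 13.078
Arc 3: start y=0.000, vy=13.078 → t=2.669, apex=8.726, x_land=72.582, impact vy=-13.078
  bounce: vy ← 0.76·13.078 = 9.939
Arc 4: start y=0.000, vy=9.939 → t=2.028, apex=5.040, x_land=87.085, impact vy=-9.939
  bounce: vy ← 0.76·9.939 = 7.554
Arc 5: start y=0.000, vy=7.554 → t=1.542, apex=2.911, x_land=98.108, impact vy=-7.554
  bounce: vy ← 0.76·7.554 = 5.741
Arc 6: start y=0.000, vy=5.741 → t=1.172, apex=1.682, x_land=106.485, impact vy=-5.741
  bounce: vy ← 0.76·5.741 = 4.363

1 3.971 26.156 28.390
2 3.512 15.108 53.499
3 2.669 8.726 72.582
4 2.028 5.040 87.085
5 1.542 2.911 98.108
6 1.172 1.682 106.485
final: 106.485 4.363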